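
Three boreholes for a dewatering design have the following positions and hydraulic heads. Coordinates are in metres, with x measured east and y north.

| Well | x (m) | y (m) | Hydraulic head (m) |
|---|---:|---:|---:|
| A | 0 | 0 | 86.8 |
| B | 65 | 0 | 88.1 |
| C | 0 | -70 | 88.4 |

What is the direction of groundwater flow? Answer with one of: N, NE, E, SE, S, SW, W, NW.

NW

∂h/∂x = (88.1 − 86.8) / (65 − 0) = +0.02000
∂h/∂y = (88.4 − 86.8) / (-70 − 0) = -0.02286
Flow = −∇h = (-0.02000 east, +0.02286 north), which points northwest.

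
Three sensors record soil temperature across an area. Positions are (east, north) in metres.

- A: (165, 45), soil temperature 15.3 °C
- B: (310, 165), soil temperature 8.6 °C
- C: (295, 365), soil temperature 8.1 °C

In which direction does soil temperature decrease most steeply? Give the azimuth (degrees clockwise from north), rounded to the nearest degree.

082°

With T = a·x + b·y + c and A as origin, the differences give:
  145·a + 120·b = -6.7
  130·a + 320·b = -7.2
Eliminate b (×320 and ×120, subtract): 30800·a = -1280.00 → a = ∂T/∂x = -0.04156
Back-substitute: b = ∂T/∂y = -0.005617.
Steepest decrease is along −∇f: components (+0.04156 E, +0.005617 N).
Azimuth = atan2(+0.04156, +0.005617) = 82.3° ≈ 082°.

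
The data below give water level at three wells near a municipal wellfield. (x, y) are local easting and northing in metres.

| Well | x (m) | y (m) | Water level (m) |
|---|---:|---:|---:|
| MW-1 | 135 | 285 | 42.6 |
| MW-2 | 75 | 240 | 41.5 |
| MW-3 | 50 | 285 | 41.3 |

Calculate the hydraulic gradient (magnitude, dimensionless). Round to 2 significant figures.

Taking MW-1 as reference: MW-2−MW-1 = (-60, -45, -1.1); MW-3−MW-1 = (-85, 0, -1.3).
Solve a·Δx + b·Δy = Δh: det = (-60)·0 − (-85)·(-45) = -3825.
∂h/∂x = [(-1.1)·0 − (-1.3)·(-45)] / -3825 = +0.01529
∂h/∂y = [(-60)·(-1.3) − (-85)·(-1.1)] / -3825 = +0.004052
|∇h| = √(0.01529² + 0.004052²) = 0.01582

0.016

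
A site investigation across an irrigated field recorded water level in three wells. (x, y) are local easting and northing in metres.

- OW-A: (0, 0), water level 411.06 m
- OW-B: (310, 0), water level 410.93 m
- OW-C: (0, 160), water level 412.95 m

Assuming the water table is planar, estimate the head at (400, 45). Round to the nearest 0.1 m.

∂h/∂x = (410.93 − 411.06) / (310 − 0) = -0.0004194
∂h/∂y = (412.95 − 411.06) / (160 − 0) = +0.01181
h(400, 45) = 411.06 + (-0.0004194)·(400) + (+0.01181)·(45) = 411.06 -0.168 +0.532 = 411.424 m.

411.4 m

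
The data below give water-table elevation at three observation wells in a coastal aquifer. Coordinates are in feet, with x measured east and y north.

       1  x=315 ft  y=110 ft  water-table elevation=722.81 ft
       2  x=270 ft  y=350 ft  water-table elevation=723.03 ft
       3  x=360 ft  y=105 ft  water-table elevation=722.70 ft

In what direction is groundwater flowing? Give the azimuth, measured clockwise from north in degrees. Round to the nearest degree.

101°

Differences from 1: to 2 (Δx, Δy, Δh) = (-45, 240, +0.22); to 3 = (45, -5, -0.11).
Determinant of the coordinate differences = (-45)·(-5) − 45·240 = -10575.
∂h/∂x = [(+0.22)·(-5) − (-0.11)·240] / -10575 = -0.002392
∂h/∂y = [(-45)·(-0.11) − 45·(+0.22)] / -10575 = +0.0004681
Flow direction (−∇h) has components (+0.002392 E, -0.0004681 N).
Azimuth = atan2(E, N) = atan2(+0.002392, -0.0004681) = 101.1° ≈ 101°.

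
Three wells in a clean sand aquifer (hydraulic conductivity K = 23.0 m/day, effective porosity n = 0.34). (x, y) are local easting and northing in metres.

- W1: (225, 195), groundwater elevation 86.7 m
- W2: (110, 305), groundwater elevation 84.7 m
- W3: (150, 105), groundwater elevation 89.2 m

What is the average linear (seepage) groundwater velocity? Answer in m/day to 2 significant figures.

Taking W1 as reference: W2−W1 = (-115, 110, -2.0); W3−W1 = (-75, -90, +2.5).
Solve a·Δx + b·Δy = Δh: det = (-115)·(-90) − (-75)·110 = 18600.
∂h/∂x = [(-2.0)·(-90) − (+2.5)·110] / 18600 = -0.005108
∂h/∂y = [(-115)·(+2.5) − (-75)·(-2.0)] / 18600 = -0.02352
|∇h| = √(-0.005108² + -0.02352²) = 0.02407
Seepage velocity v = K·i/n = 23.0 × 0.02407 / 0.34 = 1.628 m/day.

1.6 m/day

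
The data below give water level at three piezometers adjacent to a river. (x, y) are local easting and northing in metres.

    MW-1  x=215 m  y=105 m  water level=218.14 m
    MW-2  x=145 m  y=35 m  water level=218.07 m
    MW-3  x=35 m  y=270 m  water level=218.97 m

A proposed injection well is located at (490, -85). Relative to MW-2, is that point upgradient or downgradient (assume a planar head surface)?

downgradient

Three-point gradient (reference MW-1): Δ to MW-2 = (-70, -70, -0.07), Δ to MW-3 = (-180, 165, +0.83).
∂h/∂x = -0.001928, ∂h/∂y = +0.002928 (det = -24150).
Head at (490, -85) = 218.14 + (-0.001928)·(275) + (+0.002928)·(-190) = 217.05 m.
That is lower than the 218.07 m at MW-2, so the point is downgradient.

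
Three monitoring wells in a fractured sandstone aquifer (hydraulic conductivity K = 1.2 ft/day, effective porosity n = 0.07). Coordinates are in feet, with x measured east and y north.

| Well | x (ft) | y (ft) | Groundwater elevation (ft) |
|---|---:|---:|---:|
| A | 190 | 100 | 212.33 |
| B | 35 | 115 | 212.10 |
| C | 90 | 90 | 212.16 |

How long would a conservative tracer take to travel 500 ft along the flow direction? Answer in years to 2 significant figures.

Differences from A: to B (Δx, Δy, Δh) = (-155, 15, -0.23); to C = (-100, -10, -0.17).
Determinant of the coordinate differences = (-155)·(-10) − (-100)·15 = 3050.
∂h/∂x = [(-0.23)·(-10) − (-0.17)·15] / 3050 = +0.001590
∂h/∂y = [(-155)·(-0.17) − (-100)·(-0.23)] / 3050 = +0.001098
|∇h| = √(0.001590² + 0.001098²) = 0.001932
Seepage velocity v = K·i/n = 1.2 × 0.001932 / 0.07 = 0.03312 ft/day.
t = 500 / 0.03312 = 1.51e+04 days = 41.3 years.

41 years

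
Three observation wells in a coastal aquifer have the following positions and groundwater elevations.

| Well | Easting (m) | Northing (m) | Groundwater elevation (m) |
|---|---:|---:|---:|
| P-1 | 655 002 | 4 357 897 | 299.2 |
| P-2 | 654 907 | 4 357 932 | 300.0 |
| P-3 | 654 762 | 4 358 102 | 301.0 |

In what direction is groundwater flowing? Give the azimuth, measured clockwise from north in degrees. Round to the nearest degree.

078°

With h = a·x + b·y + c and P-1 as origin, the differences give:
  (-95)·a + 35·b = +0.8
  (-240)·a + 205·b = +1.8
Eliminate b (×205 and ×35, subtract): -11075·a = 101.00 → a = ∂h/∂x = -0.009120
Back-substitute: b = ∂h/∂y = -0.001896.
Flow direction (−∇h) has components (+0.009120 E, +0.001896 N).
Azimuth = atan2(E, N) = atan2(+0.009120, +0.001896) = 78.3° ≈ 078°.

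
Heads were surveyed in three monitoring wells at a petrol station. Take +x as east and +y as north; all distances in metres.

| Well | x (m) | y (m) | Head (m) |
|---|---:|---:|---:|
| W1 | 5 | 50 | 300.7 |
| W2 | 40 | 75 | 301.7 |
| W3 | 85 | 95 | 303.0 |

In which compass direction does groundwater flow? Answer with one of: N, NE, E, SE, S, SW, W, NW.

W

Taking W1 as reference: W2−W1 = (35, 25, +1.0); W3−W1 = (80, 45, +2.3).
Determinant of the coordinate differences = 35·45 − 80·25 = -425.
∂h/∂x = [(+1.0)·45 − (+2.3)·25] / -425 = +0.02941
∂h/∂y = [35·(+2.3) − 80·(+1.0)] / -425 = -0.001176
Flow = −∇h = (-0.02941 east, +0.001176 north), which points west.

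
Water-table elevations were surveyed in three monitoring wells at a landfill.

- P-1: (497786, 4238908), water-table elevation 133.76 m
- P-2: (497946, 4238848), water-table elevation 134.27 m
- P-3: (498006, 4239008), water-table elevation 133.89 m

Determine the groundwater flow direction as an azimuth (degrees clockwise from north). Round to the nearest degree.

327°

Differences from P-1: to P-2 (Δx, Δy, Δh) = (160, -60, +0.51); to P-3 = (220, 100, +0.13).
Determinant of the coordinate differences = 160·100 − 220·(-60) = 29200.
∂h/∂x = [(+0.51)·100 − (+0.13)·(-60)] / 29200 = +0.002014
∂h/∂y = [160·(+0.13) − 220·(+0.51)] / 29200 = -0.003130
Flow direction (−∇h) has components (-0.002014 E, +0.003130 N).
Azimuth = atan2(E, N) = atan2(-0.002014, +0.003130) = 327.2° ≈ 327°.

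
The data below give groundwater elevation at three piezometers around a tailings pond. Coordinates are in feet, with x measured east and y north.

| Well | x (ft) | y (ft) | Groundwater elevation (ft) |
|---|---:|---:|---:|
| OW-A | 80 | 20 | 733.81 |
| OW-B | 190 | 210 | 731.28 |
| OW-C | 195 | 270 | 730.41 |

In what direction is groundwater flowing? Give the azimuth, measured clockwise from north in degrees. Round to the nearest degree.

With h = a·x + b·y + c and OW-A as origin, the differences give:
  110·a + 190·b = -2.53
  115·a + 250·b = -3.40
Eliminate b (×250 and ×190, subtract): 5650·a = 13.500 → a = ∂h/∂x = +0.002389
Back-substitute: b = ∂h/∂y = -0.01470.
Flow direction (−∇h) has components (-0.002389 E, +0.01470 N).
Azimuth = atan2(E, N) = atan2(-0.002389, +0.01470) = 350.8° ≈ 351°.

351°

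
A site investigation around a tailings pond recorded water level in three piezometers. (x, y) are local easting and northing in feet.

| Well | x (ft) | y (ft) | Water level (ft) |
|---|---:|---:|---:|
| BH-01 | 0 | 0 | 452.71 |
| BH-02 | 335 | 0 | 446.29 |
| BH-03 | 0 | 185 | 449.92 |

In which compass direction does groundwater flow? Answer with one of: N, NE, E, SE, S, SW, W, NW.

∂h/∂x = (446.29 − 452.71) / (335 − 0) = -0.01916
∂h/∂y = (449.92 − 452.71) / (185 − 0) = -0.01508
Flow = −∇h = (+0.01916 east, +0.01508 north), which points northeast.

NE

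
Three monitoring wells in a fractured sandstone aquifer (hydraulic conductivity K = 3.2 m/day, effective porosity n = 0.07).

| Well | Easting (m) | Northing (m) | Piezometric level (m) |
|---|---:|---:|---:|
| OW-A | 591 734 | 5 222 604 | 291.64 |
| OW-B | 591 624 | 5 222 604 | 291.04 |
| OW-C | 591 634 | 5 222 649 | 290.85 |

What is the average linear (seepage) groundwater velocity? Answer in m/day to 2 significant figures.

0.35 m/day

With h = a·x + b·y + c and OW-A as origin, the differences give:
  (-110)·a + 0·b = -0.60
  (-100)·a + 45·b = -0.79
Eliminate b (×45 and ×0, subtract): -4950·a = -27.000 → a = ∂h/∂x = +0.005455
Back-substitute: b = ∂h/∂y = -0.005434.
|∇h| = √(0.005455² + -0.005434²) = 0.0077
Seepage velocity v = K·i/n = 3.2 × 0.0077 / 0.07 = 0.352 m/day.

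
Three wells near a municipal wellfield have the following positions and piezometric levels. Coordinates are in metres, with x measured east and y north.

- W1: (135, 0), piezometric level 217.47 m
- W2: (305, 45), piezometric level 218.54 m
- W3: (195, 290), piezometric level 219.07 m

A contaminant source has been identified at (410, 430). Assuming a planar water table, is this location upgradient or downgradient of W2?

With h = a·x + b·y + c and W1 as origin, the differences give:
  170·a + 45·b = +1.07
  60·a + 290·b = +1.60
Eliminate b (×290 and ×45, subtract): 46600·a = 238.300 → a = ∂h/∂x = +0.005114
Back-substitute: b = ∂h/∂y = +0.004459.
Head at (410, 430) = 217.47 + (+0.005114)·(275) + (+0.004459)·(430) = 220.79 m.
That is higher than the 218.54 m at W2, so the point is upgradient.

upgradient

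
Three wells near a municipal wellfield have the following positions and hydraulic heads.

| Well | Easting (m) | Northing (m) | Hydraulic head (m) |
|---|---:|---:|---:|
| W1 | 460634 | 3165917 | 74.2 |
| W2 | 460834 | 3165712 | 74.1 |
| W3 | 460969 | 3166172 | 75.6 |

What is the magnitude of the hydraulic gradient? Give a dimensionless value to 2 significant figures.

0.0034

With h = a·x + b·y + c and W1 as origin, the differences give:
  200·a + (-205)·b = -0.1
  335·a + 255·b = +1.4
Eliminate b (×255 and ×(-205), subtract): 119675·a = 261.50 → a = ∂h/∂x = +0.002185
Back-substitute: b = ∂h/∂y = +0.002620.
|∇h| = √(0.002185² + 0.002620²) = 0.003412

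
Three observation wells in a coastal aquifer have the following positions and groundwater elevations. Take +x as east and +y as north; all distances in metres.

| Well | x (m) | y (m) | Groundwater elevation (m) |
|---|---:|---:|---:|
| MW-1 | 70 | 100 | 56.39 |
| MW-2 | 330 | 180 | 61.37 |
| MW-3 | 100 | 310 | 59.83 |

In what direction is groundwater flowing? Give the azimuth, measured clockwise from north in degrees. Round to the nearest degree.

Taking MW-1 as reference: MW-2−MW-1 = (260, 80, +4.98); MW-3−MW-1 = (30, 210, +3.44).
Determinant of the coordinate differences = 260·210 − 30·80 = 52200.
∂h/∂x = [(+4.98)·210 − (+3.44)·80] / 52200 = +0.01476
∂h/∂y = [260·(+3.44) − 30·(+4.98)] / 52200 = +0.01427
Flow direction (−∇h) has components (-0.01476 E, -0.01427 N).
Azimuth = atan2(E, N) = atan2(-0.01476, -0.01427) = 226.0° ≈ 226°.

226°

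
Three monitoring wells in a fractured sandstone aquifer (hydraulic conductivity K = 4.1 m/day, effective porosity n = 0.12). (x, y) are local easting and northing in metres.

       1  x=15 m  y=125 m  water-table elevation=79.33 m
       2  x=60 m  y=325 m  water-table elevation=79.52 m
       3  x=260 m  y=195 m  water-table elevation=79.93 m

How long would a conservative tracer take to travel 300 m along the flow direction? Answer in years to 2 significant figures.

Three-point gradient (reference 1): Δ to 2 = (45, 200, +0.19), Δ to 3 = (245, 70, +0.60).
∂h/∂x = +0.002327, ∂h/∂y = +0.0004264 (det = -45850).
|∇h| = √(0.002327² + 0.0004264²) = 0.002366
Seepage velocity v = K·i/n = 4.1 × 0.002366 / 0.12 = 0.08084 m/day.
t = 300 / 0.08084 = 3711 days = 10.2 years.

10 years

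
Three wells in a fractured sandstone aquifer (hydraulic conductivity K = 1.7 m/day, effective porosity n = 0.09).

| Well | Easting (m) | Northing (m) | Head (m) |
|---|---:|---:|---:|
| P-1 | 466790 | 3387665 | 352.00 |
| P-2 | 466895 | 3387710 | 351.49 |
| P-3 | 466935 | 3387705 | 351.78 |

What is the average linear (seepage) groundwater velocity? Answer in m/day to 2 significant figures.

0.42 m/day

With h = a·x + b·y + c and P-1 as origin, the differences give:
  105·a + 45·b = -0.51
  145·a + 40·b = -0.22
Eliminate b (×40 and ×45, subtract): -2325·a = -10.500 → a = ∂h/∂x = +0.004516
Back-substitute: b = ∂h/∂y = -0.02187.
|∇h| = √(0.004516² + -0.02187²) = 0.02233
Seepage velocity v = K·i/n = 1.7 × 0.02233 / 0.09 = 0.4218 m/day.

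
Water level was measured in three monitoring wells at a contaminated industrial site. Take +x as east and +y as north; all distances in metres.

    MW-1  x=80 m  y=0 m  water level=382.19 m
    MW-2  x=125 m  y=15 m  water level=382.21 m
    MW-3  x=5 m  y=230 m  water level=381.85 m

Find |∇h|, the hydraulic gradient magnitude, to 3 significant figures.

Differences from MW-1: to MW-2 (Δx, Δy, Δh) = (45, 15, +0.02); to MW-3 = (-75, 230, -0.34).
Determinant of the coordinate differences = 45·230 − (-75)·15 = 11475.
∂h/∂x = [(+0.02)·230 − (-0.34)·15] / 11475 = +0.0008453
∂h/∂y = [45·(-0.34) − (-75)·(+0.02)] / 11475 = -0.001203
|∇h| = √(0.0008453² + -0.001203²) = 0.00147

0.00147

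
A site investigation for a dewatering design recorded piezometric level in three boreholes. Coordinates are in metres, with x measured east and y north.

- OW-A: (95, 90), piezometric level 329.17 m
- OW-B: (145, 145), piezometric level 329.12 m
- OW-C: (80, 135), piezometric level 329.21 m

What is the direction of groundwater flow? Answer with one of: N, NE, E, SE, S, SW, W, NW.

E

Taking OW-A as reference: OW-B−OW-A = (50, 55, -0.05); OW-C−OW-A = (-15, 45, +0.04).
Determinant of the coordinate differences = 50·45 − (-15)·55 = 3075.
∂h/∂x = [(-0.05)·45 − (+0.04)·55] / 3075 = -0.001447
∂h/∂y = [50·(+0.04) − (-15)·(-0.05)] / 3075 = +0.0004065
Flow = −∇h = (+0.001447 east, -0.0004065 north), which points east.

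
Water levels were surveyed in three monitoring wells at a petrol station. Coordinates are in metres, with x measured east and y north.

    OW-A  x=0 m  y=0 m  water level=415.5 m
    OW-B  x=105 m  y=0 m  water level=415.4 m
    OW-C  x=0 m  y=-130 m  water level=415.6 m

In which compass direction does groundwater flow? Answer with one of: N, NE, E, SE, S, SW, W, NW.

∂h/∂x = (415.4 − 415.5) / (105 − 0) = -0.0009524
∂h/∂y = (415.6 − 415.5) / (-130 − 0) = -0.0007692
Flow = −∇h = (+0.0009524 east, +0.0007692 north), which points northeast.

NE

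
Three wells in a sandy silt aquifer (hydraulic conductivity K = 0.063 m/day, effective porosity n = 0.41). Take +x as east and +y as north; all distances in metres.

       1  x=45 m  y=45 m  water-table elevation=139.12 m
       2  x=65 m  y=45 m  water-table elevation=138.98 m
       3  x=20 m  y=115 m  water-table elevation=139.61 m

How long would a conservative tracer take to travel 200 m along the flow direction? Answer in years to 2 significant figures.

Differences from 1: to 2 (Δx, Δy, Δh) = (20, 0, -0.14); to 3 = (-25, 70, +0.49).
Solve a·Δx + b·Δy = Δh: det = 20·70 − (-25)·0 = 1400.
∂h/∂x = [(-0.14)·70 − (+0.49)·0] / 1400 = -0.007000
∂h/∂y = [20·(+0.49) − (-25)·(-0.14)] / 1400 = +0.004500
|∇h| = √(-0.007000² + 0.004500²) = 0.008322
Seepage velocity v = K·i/n = 0.063 × 0.008322 / 0.41 = 0.001279 m/day.
t = 200 / 0.001279 = 1.564e+05 days = 428 years.

430 years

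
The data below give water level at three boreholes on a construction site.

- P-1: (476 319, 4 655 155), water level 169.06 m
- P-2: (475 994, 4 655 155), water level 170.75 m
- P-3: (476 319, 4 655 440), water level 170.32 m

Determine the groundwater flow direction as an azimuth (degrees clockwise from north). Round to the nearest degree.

∂h/∂x = (170.75 − 169.06) / (475994 − 476319) = -0.005200
∂h/∂y = (170.32 − 169.06) / (4655440 − 4655155) = +0.004421
Flow direction (−∇h) has components (+0.005200 E, -0.004421 N).
Azimuth = atan2(E, N) = atan2(+0.005200, -0.004421) = 130.4° ≈ 130°.

130°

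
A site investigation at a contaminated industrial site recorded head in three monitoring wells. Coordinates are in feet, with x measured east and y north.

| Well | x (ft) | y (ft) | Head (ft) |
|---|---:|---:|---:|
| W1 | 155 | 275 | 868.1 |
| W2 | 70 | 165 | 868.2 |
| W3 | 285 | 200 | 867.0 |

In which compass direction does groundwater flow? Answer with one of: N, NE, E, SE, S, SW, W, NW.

Three-point gradient (reference W1): Δ to W2 = (-85, -110, +0.1), Δ to W3 = (130, -75, -1.1).
∂h/∂x = -0.006215, ∂h/∂y = +0.003894 (det = 20675).
Flow = −∇h = (+0.006215 east, -0.003894 north), which points southeast.

SE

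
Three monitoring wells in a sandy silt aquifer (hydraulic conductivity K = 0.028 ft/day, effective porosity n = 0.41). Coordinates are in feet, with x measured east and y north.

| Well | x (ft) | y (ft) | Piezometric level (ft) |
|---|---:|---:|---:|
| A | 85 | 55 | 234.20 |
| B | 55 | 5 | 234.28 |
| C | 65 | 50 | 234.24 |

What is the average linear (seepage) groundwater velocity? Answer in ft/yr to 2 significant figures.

0.048 ft/yr

With h = a·x + b·y + c and A as origin, the differences give:
  (-30)·a + (-50)·b = +0.08
  (-20)·a + (-5)·b = +0.04
Eliminate b (×(-5) and ×(-50), subtract): -850·a = 1.600 → a = ∂h/∂x = -0.001882
Back-substitute: b = ∂h/∂y = -0.0004706.
|∇h| = √(-0.001882² + -0.0004706²) = 0.00194
Seepage velocity v = K·i/n = 0.028 × 0.00194 / 0.41 = 0.0001325 ft/day = 0.0484 ft/yr.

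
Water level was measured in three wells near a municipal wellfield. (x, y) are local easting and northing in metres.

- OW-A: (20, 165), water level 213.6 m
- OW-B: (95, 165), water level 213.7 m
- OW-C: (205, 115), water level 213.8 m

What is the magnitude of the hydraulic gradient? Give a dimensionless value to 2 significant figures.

With h = a·x + b·y + c and OW-A as origin, the differences give:
  75·a + 0·b = +0.1
  185·a + (-50)·b = +0.2
Eliminate b (×(-50) and ×0, subtract): -3750·a = -5.00 → a = ∂h/∂x = +0.001333
Back-substitute: b = ∂h/∂y = +0.0009333.
|∇h| = √(0.001333² + 0.0009333²) = 0.001627

0.0016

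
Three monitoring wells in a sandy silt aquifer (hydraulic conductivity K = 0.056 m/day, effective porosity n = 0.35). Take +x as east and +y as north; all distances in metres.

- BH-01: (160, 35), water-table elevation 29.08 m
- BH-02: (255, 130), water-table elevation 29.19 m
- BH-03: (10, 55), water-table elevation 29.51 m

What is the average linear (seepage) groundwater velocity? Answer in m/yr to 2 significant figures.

0.25 m/yr

Taking BH-01 as reference: BH-02−BH-01 = (95, 95, +0.11); BH-03−BH-01 = (-150, 20, +0.43).
Determinant of the coordinate differences = 95·20 − (-150)·95 = 16150.
∂h/∂x = [(+0.11)·20 − (+0.43)·95] / 16150 = -0.002393
∂h/∂y = [95·(+0.43) − (-150)·(+0.11)] / 16150 = +0.003551
|∇h| = √(-0.002393² + 0.003551²) = 0.004282
Seepage velocity v = K·i/n = 0.056 × 0.004282 / 0.35 = 0.0006851 m/day = 0.2502 m/yr.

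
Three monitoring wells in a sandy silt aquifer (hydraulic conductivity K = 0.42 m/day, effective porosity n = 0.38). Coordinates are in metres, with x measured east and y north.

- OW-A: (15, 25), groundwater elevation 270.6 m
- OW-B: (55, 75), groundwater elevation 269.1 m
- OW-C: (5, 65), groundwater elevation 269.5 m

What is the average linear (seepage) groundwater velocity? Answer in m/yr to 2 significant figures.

11 m/yr

Differences from OW-A: to OW-B (Δx, Δy, Δh) = (40, 50, -1.5); to OW-C = (-10, 40, -1.1).
Solve a·Δx + b·Δy = Δh: det = 40·40 − (-10)·50 = 2100.
∂h/∂x = [(-1.5)·40 − (-1.1)·50] / 2100 = -0.002381
∂h/∂y = [40·(-1.1) − (-10)·(-1.5)] / 2100 = -0.02810
|∇h| = √(-0.002381² + -0.02810²) = 0.0282
Seepage velocity v = K·i/n = 0.42 × 0.0282 / 0.38 = 0.03117 m/day = 11.38 m/yr.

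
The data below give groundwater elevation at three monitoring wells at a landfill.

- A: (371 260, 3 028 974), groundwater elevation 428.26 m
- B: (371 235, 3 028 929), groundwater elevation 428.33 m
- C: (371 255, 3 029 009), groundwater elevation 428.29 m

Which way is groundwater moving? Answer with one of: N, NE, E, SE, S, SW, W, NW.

E

With h = a·x + b·y + c and A as origin, the differences give:
  (-25)·a + (-45)·b = +0.07
  (-5)·a + 35·b = +0.03
Eliminate b (×35 and ×(-45), subtract): -1100·a = 3.800 → a = ∂h/∂x = -0.003455
Back-substitute: b = ∂h/∂y = +0.0003636.
Flow = −∇h = (+0.003455 east, -0.0003636 north), which points east.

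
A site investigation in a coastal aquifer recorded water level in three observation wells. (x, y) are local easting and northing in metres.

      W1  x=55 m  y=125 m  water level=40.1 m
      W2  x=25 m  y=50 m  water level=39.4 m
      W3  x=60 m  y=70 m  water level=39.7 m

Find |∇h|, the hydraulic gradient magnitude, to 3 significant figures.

Differences from W1: to W2 (Δx, Δy, Δh) = (-30, -75, -0.7); to W3 = (5, -55, -0.4).
Determinant of the coordinate differences = (-30)·(-55) − 5·(-75) = 2025.
∂h/∂x = [(-0.7)·(-55) − (-0.4)·(-75)] / 2025 = +0.004198
∂h/∂y = [(-30)·(-0.4) − 5·(-0.7)] / 2025 = +0.007654
|∇h| = √(0.004198² + 0.007654²) = 0.00873

0.00873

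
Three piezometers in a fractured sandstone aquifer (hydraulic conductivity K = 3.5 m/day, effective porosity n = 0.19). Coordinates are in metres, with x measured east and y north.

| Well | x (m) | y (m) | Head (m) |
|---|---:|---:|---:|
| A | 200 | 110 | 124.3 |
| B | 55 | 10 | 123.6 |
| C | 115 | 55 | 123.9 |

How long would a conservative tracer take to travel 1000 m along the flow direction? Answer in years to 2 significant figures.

With h = a·x + b·y + c and A as origin, the differences give:
  (-145)·a + (-100)·b = -0.7
  (-85)·a + (-55)·b = -0.4
Eliminate b (×(-55) and ×(-100), subtract): -525·a = -1.50 → a = ∂h/∂x = +0.002857
Back-substitute: b = ∂h/∂y = +0.002857.
|∇h| = √(0.002857² + 0.002857²) = 0.00404
Seepage velocity v = K·i/n = 3.5 × 0.00404 / 0.19 = 0.07442 m/day.
t = 1000 / 0.07442 = 1.344e+04 days = 36.8 years.

37 years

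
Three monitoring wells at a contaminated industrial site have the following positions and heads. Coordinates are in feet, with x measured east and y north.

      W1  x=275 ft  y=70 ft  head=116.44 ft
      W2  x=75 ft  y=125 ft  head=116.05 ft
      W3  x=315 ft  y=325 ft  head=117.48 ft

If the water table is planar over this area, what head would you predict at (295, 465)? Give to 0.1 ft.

Differences from W1: to W2 (Δx, Δy, Δh) = (-200, 55, -0.39); to W3 = (40, 255, +1.04).
Solve a·Δx + b·Δy = Δh: det = (-200)·255 − 40·55 = -53200.
∂h/∂x = [(-0.39)·255 − (+1.04)·55] / -53200 = +0.002945
∂h/∂y = [(-200)·(+1.04) − 40·(-0.39)] / -53200 = +0.003617
h(295, 465) = 116.44 + (+0.002945)·(20) + (+0.003617)·(395) = 116.44 +0.059 +1.429 = 117.927 ft.

117.9 ft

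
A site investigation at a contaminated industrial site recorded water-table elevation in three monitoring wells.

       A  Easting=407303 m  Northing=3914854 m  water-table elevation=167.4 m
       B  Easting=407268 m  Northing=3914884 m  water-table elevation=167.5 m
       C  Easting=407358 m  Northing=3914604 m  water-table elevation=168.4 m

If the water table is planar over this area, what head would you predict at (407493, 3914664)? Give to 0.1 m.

167.0 m

Differences from A: to B (Δx, Δy, Δh) = (-35, 30, +0.1); to C = (55, -250, +1.0).
Determinant of the coordinate differences = (-35)·(-250) − 55·30 = 7100.
∂h/∂x = [(+0.1)·(-250) − (+1.0)·30] / 7100 = -0.007746
∂h/∂y = [(-35)·(+1.0) − 55·(+0.1)] / 7100 = -0.005704
h(407493, 3914664) = 167.4 + (-0.007746)·(190) + (-0.005704)·(-190) = 167.4 -1.472 +1.084 = 167.012 m.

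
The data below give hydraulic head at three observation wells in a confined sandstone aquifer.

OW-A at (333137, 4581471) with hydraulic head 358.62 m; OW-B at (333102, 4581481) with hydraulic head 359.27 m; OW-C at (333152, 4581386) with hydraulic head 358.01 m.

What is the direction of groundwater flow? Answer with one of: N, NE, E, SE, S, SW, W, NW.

E

Differences from OW-A: to OW-B (Δx, Δy, Δh) = (-35, 10, +0.65); to OW-C = (15, -85, -0.61).
Determinant of the coordinate differences = (-35)·(-85) − 15·10 = 2825.
∂h/∂x = [(+0.65)·(-85) − (-0.61)·10] / 2825 = -0.01740
∂h/∂y = [(-35)·(-0.61) − 15·(+0.65)] / 2825 = +0.004106
Flow = −∇h = (+0.01740 east, -0.004106 north), which points east.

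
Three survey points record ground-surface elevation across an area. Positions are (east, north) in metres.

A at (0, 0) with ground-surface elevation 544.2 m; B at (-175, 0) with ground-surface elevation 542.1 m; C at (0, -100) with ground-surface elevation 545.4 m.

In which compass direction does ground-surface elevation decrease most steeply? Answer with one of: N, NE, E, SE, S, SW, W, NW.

∂z/∂x = (542.1 − 544.2) / (-175 − 0) = +0.01200
∂z/∂y = (545.4 − 544.2) / (-100 − 0) = -0.01200
Steepest decrease is along −∇f = (-0.01200 E, +0.01200 N) → northwest.

NW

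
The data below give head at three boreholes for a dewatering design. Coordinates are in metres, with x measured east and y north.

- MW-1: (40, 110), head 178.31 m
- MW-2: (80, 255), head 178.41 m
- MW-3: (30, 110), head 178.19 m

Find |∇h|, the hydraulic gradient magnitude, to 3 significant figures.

Taking MW-1 as reference: MW-2−MW-1 = (40, 145, +0.10); MW-3−MW-1 = (-10, 0, -0.12).
Determinant of the coordinate differences = 40·0 − (-10)·145 = 1450.
∂h/∂x = [(+0.10)·0 − (-0.12)·145] / 1450 = +0.01200
∂h/∂y = [40·(-0.12) − (-10)·(+0.10)] / 1450 = -0.002621
|∇h| = √(0.01200² + -0.002621²) = 0.01228

0.0123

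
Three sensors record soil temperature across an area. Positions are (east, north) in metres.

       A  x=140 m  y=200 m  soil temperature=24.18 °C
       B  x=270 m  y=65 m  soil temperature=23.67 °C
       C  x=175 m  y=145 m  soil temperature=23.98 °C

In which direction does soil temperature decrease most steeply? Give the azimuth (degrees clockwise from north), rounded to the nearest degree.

173°

Taking A as reference: B−A = (130, -135, -0.51); C−A = (35, -55, -0.20).
Determinant of the coordinate differences = 130·(-55) − 35·(-135) = -2425.
∂T/∂x = [(-0.51)·(-55) − (-0.20)·(-135)] / -2425 = -0.0004330
∂T/∂y = [130·(-0.20) − 35·(-0.51)] / -2425 = +0.003361
Steepest decrease is along −∇f: components (+0.0004330 E, -0.003361 N).
Azimuth = atan2(+0.0004330, -0.003361) = 172.7° ≈ 173°.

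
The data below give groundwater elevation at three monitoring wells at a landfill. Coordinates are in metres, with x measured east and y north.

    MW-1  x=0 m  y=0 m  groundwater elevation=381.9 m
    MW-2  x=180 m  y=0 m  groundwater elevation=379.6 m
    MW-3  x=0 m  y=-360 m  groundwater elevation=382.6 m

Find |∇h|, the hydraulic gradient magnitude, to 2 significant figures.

0.013

∂h/∂x = (379.6 − 381.9) / (180 − 0) = -0.01278
∂h/∂y = (382.6 − 381.9) / (-360 − 0) = -0.001944
|∇h| = √(-0.01278² + -0.001944²) = 0.01293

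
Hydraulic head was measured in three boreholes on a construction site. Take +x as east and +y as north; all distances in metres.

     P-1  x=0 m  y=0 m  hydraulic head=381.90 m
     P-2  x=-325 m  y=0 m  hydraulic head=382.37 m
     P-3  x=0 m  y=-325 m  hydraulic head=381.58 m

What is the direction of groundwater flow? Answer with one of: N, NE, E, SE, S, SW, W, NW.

∂h/∂x = (382.37 − 381.90) / (-325 − 0) = -0.001446
∂h/∂y = (381.58 − 381.90) / (-325 − 0) = +0.0009846
Flow = −∇h = (+0.001446 east, -0.0009846 north), which points southeast.

SE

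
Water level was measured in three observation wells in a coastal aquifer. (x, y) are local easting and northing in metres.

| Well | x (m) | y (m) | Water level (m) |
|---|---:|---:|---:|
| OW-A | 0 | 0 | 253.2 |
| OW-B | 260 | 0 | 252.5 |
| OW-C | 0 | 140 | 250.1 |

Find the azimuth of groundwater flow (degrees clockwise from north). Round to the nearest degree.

007°

∂h/∂x = (252.5 − 253.2) / (260 − 0) = -0.002692
∂h/∂y = (250.1 − 253.2) / (140 − 0) = -0.02214
Flow direction (−∇h) has components (+0.002692 E, +0.02214 N).
Azimuth = atan2(E, N) = atan2(+0.002692, +0.02214) = 6.9° ≈ 007°.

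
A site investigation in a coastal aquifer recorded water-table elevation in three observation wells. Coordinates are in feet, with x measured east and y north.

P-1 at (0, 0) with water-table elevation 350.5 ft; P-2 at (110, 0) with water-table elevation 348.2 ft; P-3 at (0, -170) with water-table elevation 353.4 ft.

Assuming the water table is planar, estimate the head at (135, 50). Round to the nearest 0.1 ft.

346.8 ft

∂h/∂x = (348.2 − 350.5) / (110 − 0) = -0.02091
∂h/∂y = (353.4 − 350.5) / (-170 − 0) = -0.01706
h(135, 50) = 350.5 + (-0.02091)·(135) + (-0.01706)·(50) = 350.5 -2.823 -0.853 = 346.824 ft.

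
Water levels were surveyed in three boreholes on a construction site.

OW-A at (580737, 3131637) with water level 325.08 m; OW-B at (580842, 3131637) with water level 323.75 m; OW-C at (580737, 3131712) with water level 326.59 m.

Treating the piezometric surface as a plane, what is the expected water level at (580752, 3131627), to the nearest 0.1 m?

324.7 m

∂h/∂x = (323.75 − 325.08) / (580842 − 580737) = -0.01267
∂h/∂y = (326.59 − 325.08) / (3131712 − 3131637) = +0.02013
h(580752, 3131627) = 325.08 + (-0.01267)·(15) + (+0.02013)·(-10) = 325.08 -0.190 -0.201 = 324.689 m.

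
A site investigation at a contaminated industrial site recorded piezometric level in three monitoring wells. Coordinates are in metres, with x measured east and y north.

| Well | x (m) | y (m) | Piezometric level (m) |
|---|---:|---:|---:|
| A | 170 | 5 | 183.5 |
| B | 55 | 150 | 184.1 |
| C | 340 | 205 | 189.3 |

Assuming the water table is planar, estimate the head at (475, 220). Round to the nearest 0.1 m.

191.6 m

Differences from A: to B (Δx, Δy, Δh) = (-115, 145, +0.6); to C = (170, 200, +5.8).
Determinant of the coordinate differences = (-115)·200 − 170·145 = -47650.
∂h/∂x = [(+0.6)·200 − (+5.8)·145] / -47650 = +0.01513
∂h/∂y = [(-115)·(+5.8) − 170·(+0.6)] / -47650 = +0.01614
h(475, 220) = 183.5 + (+0.01513)·(305) + (+0.01614)·(215) = 183.5 +4.615 +3.470 = 191.585 m.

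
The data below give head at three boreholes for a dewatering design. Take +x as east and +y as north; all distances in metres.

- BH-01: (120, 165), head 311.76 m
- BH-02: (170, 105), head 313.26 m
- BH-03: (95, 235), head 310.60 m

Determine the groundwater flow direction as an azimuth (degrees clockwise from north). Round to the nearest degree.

300°

Three-point gradient (reference BH-01): Δ to BH-02 = (50, -60, +1.50), Δ to BH-03 = (-25, 70, -1.16).
∂h/∂x = +0.01770, ∂h/∂y = -0.01025 (det = 2000).
Flow direction (−∇h) has components (-0.01770 E, +0.01025 N).
Azimuth = atan2(E, N) = atan2(-0.01770, +0.01025) = 300.1° ≈ 300°.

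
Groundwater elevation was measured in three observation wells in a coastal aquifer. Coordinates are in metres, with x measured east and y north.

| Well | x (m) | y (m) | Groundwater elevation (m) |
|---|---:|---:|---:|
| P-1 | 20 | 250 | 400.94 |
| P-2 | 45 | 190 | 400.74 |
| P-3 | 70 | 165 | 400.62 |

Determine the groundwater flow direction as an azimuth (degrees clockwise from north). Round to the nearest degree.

132°

Taking P-1 as reference: P-2−P-1 = (25, -60, -0.20); P-3−P-1 = (50, -85, -0.32).
Determinant of the coordinate differences = 25·(-85) − 50·(-60) = 875.
∂h/∂x = [(-0.20)·(-85) − (-0.32)·(-60)] / 875 = -0.002514
∂h/∂y = [25·(-0.32) − 50·(-0.20)] / 875 = +0.002286
Flow direction (−∇h) has components (+0.002514 E, -0.002286 N).
Azimuth = atan2(E, N) = atan2(+0.002514, -0.002286) = 132.3° ≈ 132°.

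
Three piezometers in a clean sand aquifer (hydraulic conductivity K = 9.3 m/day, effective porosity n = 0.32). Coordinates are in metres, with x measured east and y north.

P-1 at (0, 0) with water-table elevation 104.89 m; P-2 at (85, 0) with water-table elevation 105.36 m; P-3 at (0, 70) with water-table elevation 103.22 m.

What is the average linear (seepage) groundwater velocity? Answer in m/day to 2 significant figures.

∂h/∂x = (105.36 − 104.89) / (85 − 0) = +0.005529
∂h/∂y = (103.22 − 104.89) / (70 − 0) = -0.02386
|∇h| = √(0.005529² + -0.02386²) = 0.02449
Seepage velocity v = K·i/n = 9.3 × 0.02449 / 0.32 = 0.7117 m/day.

0.71 m/day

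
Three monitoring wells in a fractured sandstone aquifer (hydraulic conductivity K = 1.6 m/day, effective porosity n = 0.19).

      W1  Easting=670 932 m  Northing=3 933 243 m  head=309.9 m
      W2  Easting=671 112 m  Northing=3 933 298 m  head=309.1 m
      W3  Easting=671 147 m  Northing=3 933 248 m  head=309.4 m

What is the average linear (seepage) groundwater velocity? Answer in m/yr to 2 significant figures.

With h = a·x + b·y + c and W1 as origin, the differences give:
  180·a + 55·b = -0.8
  215·a + 5·b = -0.5
Eliminate b (×5 and ×55, subtract): -10925·a = 23.50 → a = ∂h/∂x = -0.002151
Back-substitute: b = ∂h/∂y = -0.007506.
|∇h| = √(-0.002151² + -0.007506²) = 0.007808
Seepage velocity v = K·i/n = 1.6 × 0.007808 / 0.19 = 0.06575 m/day = 24.02 m/yr.

24 m/yr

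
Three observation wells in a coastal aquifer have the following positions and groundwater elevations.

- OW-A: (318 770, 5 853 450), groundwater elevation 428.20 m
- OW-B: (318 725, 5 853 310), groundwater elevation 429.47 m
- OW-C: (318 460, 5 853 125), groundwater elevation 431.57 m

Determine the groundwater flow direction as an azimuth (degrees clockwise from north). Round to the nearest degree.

Taking OW-A as reference: OW-B−OW-A = (-45, -140, +1.27); OW-C−OW-A = (-310, -325, +3.37).
Determinant of the coordinate differences = (-45)·(-325) − (-310)·(-140) = -28775.
∂h/∂x = [(+1.27)·(-325) − (+3.37)·(-140)] / -28775 = -0.002052
∂h/∂y = [(-45)·(+3.37) − (-310)·(+1.27)] / -28775 = -0.008412
Flow direction (−∇h) has components (+0.002052 E, +0.008412 N).
Azimuth = atan2(E, N) = atan2(+0.002052, +0.008412) = 13.7° ≈ 014°.

014°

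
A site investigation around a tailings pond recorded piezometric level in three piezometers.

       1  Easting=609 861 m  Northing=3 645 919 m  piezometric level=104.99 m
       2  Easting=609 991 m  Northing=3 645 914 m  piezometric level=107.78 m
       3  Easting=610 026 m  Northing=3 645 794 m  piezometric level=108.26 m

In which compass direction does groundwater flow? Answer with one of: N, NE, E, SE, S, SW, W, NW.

W

Differences from 1: to 2 (Δx, Δy, Δh) = (130, -5, +2.79); to 3 = (165, -125, +3.27).
Determinant of the coordinate differences = 130·(-125) − 165·(-5) = -15425.
∂h/∂x = [(+2.79)·(-125) − (+3.27)·(-5)] / -15425 = +0.02155
∂h/∂y = [130·(+3.27) − 165·(+2.79)] / -15425 = +0.002285
Flow = −∇h = (-0.02155 east, -0.002285 north), which points west.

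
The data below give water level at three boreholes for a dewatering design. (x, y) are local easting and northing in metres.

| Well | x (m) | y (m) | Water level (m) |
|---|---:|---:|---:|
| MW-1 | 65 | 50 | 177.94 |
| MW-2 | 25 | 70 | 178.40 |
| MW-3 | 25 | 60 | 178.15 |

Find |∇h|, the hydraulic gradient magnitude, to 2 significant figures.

With h = a·x + b·y + c and MW-1 as origin, the differences give:
  (-40)·a + 20·b = +0.46
  (-40)·a + 10·b = +0.21
Eliminate b (×10 and ×20, subtract): 400·a = 0.400 → a = ∂h/∂x = +0.0010000
Back-substitute: b = ∂h/∂y = +0.02500.
|∇h| = √(0.0010000² + 0.02500²) = 0.02502

0.025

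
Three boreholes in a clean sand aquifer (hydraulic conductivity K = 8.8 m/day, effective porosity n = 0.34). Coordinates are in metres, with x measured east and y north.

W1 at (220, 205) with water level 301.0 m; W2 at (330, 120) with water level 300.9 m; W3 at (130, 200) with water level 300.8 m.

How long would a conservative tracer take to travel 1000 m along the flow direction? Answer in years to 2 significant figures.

Taking W1 as reference: W2−W1 = (110, -85, -0.1); W3−W1 = (-90, -5, -0.2).
Determinant of the coordinate differences = 110·(-5) − (-90)·(-85) = -8200.
∂h/∂x = [(-0.1)·(-5) − (-0.2)·(-85)] / -8200 = +0.002012
∂h/∂y = [110·(-0.2) − (-90)·(-0.1)] / -8200 = +0.003780
|∇h| = √(0.002012² + 0.003780²) = 0.004282
Seepage velocity v = K·i/n = 8.8 × 0.004282 / 0.34 = 0.1108 m/day.
t = 1000 / 0.1108 = 9025 days = 24.7 years.

25 years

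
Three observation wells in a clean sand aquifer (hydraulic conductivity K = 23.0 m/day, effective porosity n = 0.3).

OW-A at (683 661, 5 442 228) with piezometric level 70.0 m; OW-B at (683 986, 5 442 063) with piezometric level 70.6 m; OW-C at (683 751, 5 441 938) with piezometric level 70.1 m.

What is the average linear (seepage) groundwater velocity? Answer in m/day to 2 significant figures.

Differences from OW-A: to OW-B (Δx, Δy, Δh) = (325, -165, +0.6); to OW-C = (90, -290, +0.1).
Solve a·Δx + b·Δy = Δh: det = 325·(-290) − 90·(-165) = -79400.
∂h/∂x = [(+0.6)·(-290) − (+0.1)·(-165)] / -79400 = +0.001984
∂h/∂y = [325·(+0.1) − 90·(+0.6)] / -79400 = +0.0002708
|∇h| = √(0.001984² + 0.0002708²) = 0.002002
Seepage velocity v = K·i/n = 23.0 × 0.002002 / 0.3 = 0.1535 m/day.

0.15 m/day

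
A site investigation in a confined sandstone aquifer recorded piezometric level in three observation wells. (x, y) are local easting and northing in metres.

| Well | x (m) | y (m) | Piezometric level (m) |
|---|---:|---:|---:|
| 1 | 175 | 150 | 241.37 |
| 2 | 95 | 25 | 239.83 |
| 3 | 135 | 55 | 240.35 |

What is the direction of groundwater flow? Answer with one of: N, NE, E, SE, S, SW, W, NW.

With h = a·x + b·y + c and 1 as origin, the differences give:
  (-80)·a + (-125)·b = -1.54
  (-40)·a + (-95)·b = -1.02
Eliminate b (×(-95) and ×(-125), subtract): 2600·a = 18.800 → a = ∂h/∂x = +0.007231
Back-substitute: b = ∂h/∂y = +0.007692.
Flow = −∇h = (-0.007231 east, -0.007692 north), which points southwest.

SW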